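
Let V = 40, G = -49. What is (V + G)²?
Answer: 81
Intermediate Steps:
(V + G)² = (40 - 49)² = (-9)² = 81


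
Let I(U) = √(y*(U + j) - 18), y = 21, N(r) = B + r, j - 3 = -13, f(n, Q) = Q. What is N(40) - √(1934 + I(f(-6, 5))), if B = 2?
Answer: 42 - √(1934 + I*√123) ≈ -1.9774 - 0.12609*I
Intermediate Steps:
j = -10 (j = 3 - 13 = -10)
N(r) = 2 + r
I(U) = √(-228 + 21*U) (I(U) = √(21*(U - 10) - 18) = √(21*(-10 + U) - 18) = √((-210 + 21*U) - 18) = √(-228 + 21*U))
N(40) - √(1934 + I(f(-6, 5))) = (2 + 40) - √(1934 + √(-228 + 21*5)) = 42 - √(1934 + √(-228 + 105)) = 42 - √(1934 + √(-123)) = 42 - √(1934 + I*√123)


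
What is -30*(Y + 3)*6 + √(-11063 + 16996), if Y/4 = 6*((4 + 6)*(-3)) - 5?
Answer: 132660 + √5933 ≈ 1.3274e+5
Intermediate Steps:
Y = -740 (Y = 4*(6*((4 + 6)*(-3)) - 5) = 4*(6*(10*(-3)) - 5) = 4*(6*(-30) - 5) = 4*(-180 - 5) = 4*(-185) = -740)
-30*(Y + 3)*6 + √(-11063 + 16996) = -30*(-740 + 3)*6 + √(-11063 + 16996) = -30*(-737)*6 + √5933 = 22110*6 + √5933 = 132660 + √5933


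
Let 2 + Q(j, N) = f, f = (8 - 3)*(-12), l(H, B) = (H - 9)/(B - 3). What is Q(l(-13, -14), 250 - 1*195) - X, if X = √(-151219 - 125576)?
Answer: -62 - 3*I*√30755 ≈ -62.0 - 526.11*I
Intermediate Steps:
l(H, B) = (-9 + H)/(-3 + B)
f = -60 (f = 5*(-12) = -60)
Q(j, N) = -62 (Q(j, N) = -2 - 60 = -62)
X = 3*I*√30755 (X = √(-276795) = 3*I*√30755 ≈ 526.11*I)
Q(l(-13, -14), 250 - 1*195) - X = -62 - 3*I*√30755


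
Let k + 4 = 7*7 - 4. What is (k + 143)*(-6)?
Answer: -1104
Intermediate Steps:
k = 41 (k = -4 + (7*7 - 4) = -4 + (49 - 4) = -4 + 45 = 41)
(k + 143)*(-6) = (41 + 143)*(-6) = 184*(-6) = -1104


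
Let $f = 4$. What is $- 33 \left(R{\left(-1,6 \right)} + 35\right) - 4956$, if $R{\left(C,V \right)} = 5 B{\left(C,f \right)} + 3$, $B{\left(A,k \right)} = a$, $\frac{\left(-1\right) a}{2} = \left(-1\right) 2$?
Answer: $-6870$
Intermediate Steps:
$a = 4$ ($a = - 2 \left(\left(-1\right) 2\right) = \left(-2\right) \left(-2\right) = 4$)
$B{\left(A,k \right)} = 4$
$R{\left(C,V \right)} = 23$ ($R{\left(C,V \right)} = 5 \cdot 4 + 3 = 20 + 3 = 23$)
$- 33 \left(R{\left(-1,6 \right)} + 35\right) - 4956 = - 33 \left(23 + 35\right) - 4956 = \left(-33\right) 58 - 4956 = -1914 - 4956 = -6870$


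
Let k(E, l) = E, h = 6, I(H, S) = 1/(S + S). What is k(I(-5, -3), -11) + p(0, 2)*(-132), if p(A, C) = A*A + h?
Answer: -4753/6 ≈ -792.17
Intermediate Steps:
I(H, S) = 1/(2*S)
p(A, C) = 6 + A**2 (p(A, C) = A*A + 6 = A**2 + 6 = 6 + A**2)
k(I(-5, -3), -11) + p(0, 2)*(-132) = (1/2)/(-3) + (6 + 0**2)*(-132) = (1/2)*(-1/3) + (6 + 0)*(-132) = -1/6 + 6*(-132) = -1/6 - 792 = -4753/6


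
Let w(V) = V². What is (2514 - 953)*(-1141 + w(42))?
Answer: 972503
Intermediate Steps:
(2514 - 953)*(-1141 + w(42)) = (2514 - 953)*(-1141 + 42²) = 1561*(-1141 + 1764) = 1561*623 = 972503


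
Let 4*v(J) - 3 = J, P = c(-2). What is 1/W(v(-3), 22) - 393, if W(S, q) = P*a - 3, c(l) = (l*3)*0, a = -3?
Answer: -1180/3 ≈ -393.33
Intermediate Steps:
c(l) = 0 (c(l) = (3*l)*0 = 0)
P = 0
v(J) = ¾ + J/4
W(S, q) = -3 (W(S, q) = 0*(-3) - 3 = 0 - 3 = -3)
1/W(v(-3), 22) - 393 = 1/(-3) - 393 = -⅓ - 393 = -1180/3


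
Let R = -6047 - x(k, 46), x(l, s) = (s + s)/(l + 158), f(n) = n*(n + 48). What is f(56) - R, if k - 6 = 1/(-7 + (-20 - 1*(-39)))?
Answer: 23375103/1969 ≈ 11872.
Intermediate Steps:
f(n) = n*(48 + n)
k = 73/12 (k = 6 + 1/(-7 + (-20 - 1*(-39))) = 6 + 1/(-7 + (-20 + 39)) = 6 + 1/(-7 + 19) = 6 + 1/12 = 73/12 ≈ 6.0833)
x(l, s) = 2*s/(158 + l) (x(l, s) = (2*s)/(158 + l) = 2*s/(158 + l))
R = -11907647/1969 (R = -6047 - 2*46/(158 + 73/12) = -6047 - 2*46/1969/12 = -6047 - 2*46*12/1969 = -6047 - 1*1104/1969 = -6047 - 1104/1969 = -11907647/1969 ≈ -6047.6)
f(56) - R = 56*(48 + 56) - 1*(-11907647/1969) = 56*104 + 11907647/1969 = 5824 + 11907647/1969 = 23375103/1969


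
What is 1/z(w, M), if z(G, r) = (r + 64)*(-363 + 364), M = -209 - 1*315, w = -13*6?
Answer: -1/460 ≈ -0.0021739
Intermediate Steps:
w = -78
M = -524 (M = -209 - 315 = -524)
z(G, r) = 64 + r (z(G, r) = (64 + r)*1 = 64 + r)
1/z(w, M) = 1/(64 - 524) = 1/(-460) = -1/460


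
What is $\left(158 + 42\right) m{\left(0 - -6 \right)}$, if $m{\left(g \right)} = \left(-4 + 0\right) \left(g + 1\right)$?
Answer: $-5600$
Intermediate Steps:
$m{\left(g \right)} = -4 - 4 g$ ($m{\left(g \right)} = - 4 \left(1 + g\right) = -4 - 4 g$)
$\left(158 + 42\right) m{\left(0 - -6 \right)} = \left(158 + 42\right) \left(-4 - 4 \left(0 - -6\right)\right) = 200 \left(-4 - 4 \left(0 + 6\right)\right) = 200 \left(-4 - 24\right) = 200 \left(-28\right) = -5600$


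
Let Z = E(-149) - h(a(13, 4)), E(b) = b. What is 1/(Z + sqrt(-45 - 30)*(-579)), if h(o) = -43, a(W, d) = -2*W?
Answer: I/(-106*I + 2895*sqrt(3)) ≈ -4.214e-6 + 0.00019934*I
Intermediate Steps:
Z = -106 (Z = -149 - 1*(-43) = -149 + 43 = -106)
1/(Z + sqrt(-45 - 30)*(-579)) = 1/(-106 + sqrt(-45 - 30)*(-579)) = 1/(-106 + sqrt(-75)*(-579)) = 1/(-106 + (5*I*sqrt(3))*(-579)) = 1/(-106 - 2895*I*sqrt(3))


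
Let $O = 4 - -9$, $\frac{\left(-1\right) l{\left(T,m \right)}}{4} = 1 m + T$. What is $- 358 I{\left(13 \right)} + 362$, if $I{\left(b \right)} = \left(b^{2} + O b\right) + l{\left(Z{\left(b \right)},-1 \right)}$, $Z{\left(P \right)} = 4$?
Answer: $-116346$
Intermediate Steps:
$l{\left(T,m \right)} = - 4 T - 4 m$ ($l{\left(T,m \right)} = - 4 \left(1 m + T\right) = - 4 \left(m + T\right) = - 4 \left(T + m\right) = - 4 T - 4 m$)
$O = 13$ ($O = 4 + 9 = 13$)
$I{\left(b \right)} = -12 + b^{2} + 13 b$ ($I{\left(b \right)} = \left(b^{2} + 13 b\right) - 12 = -12 + b^{2} + 13 b$)
$- 358 I{\left(13 \right)} + 362 = - 358 \left(-12 + 13^{2} + 13 \cdot 13\right) + 362 = - 358 \left(-12 + 169 + 169\right) + 362 = \left(-358\right) 326 + 362 = -116708 + 362 = -116346$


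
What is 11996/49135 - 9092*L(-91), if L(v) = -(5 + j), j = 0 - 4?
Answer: 446747416/49135 ≈ 9092.3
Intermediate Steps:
j = -4
L(v) = -1 (L(v) = -(5 - 4) = -1*1 = -1)
11996/49135 - 9092*L(-91) = 11996/49135 - 9092/(1/(-1)) = 11996*(1/49135) - 9092/(-1) = 11996/49135 - 9092*(-1) = 11996/49135 + 9092 = 446747416/49135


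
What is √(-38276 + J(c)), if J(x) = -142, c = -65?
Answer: I*√38418 ≈ 196.01*I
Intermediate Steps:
√(-38276 + J(c)) = √(-38276 - 142) = √(-38418) = I*√38418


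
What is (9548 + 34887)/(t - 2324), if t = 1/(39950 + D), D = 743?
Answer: -1808193455/94570531 ≈ -19.120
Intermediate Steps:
t = 1/40693 (t = 1/(39950 + 743) = 1/40693 ≈ 2.4574e-5)
(9548 + 34887)/(t - 2324) = (9548 + 34887)/(1/40693 - 2324) = 44435/(-94570531/40693) = 44435*(-40693/94570531) = -1808193455/94570531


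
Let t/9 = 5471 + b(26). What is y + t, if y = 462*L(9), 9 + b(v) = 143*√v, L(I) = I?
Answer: 53316 + 1287*√26 ≈ 59878.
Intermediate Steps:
b(v) = -9 + 143*√v
t = 49158 + 1287*√26 (t = 9*(5471 + (-9 + 143*√26)) = 9*(5462 + 143*√26) = 49158 + 1287*√26 ≈ 55720.)
y = 4158 (y = 462*9 = 4158)
y + t = 4158 + (49158 + 1287*√26) = 53316 + 1287*√26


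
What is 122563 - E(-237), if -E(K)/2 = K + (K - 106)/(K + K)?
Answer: 28935436/237 ≈ 1.2209e+5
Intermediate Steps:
E(K) = -2*K - (-106 + K)/K (E(K) = -2*(K + (K - 106)/(K + K)) = -2*(K + (-106 + K)/((2*K))) = -2*(K + (-106 + K)*(1/(2*K))) = -2*(K + (-106 + K)/(2*K)) = -2*K - (-106 + K)/K)
122563 - E(-237) = 122563 - (-1 - 2*(-237) + 106/(-237)) = 122563 - (-1 + 474 + 106*(-1/237)) = 122563 - (-1 + 474 - 106/237) = 122563 - 1*111995/237 = 122563 - 111995/237 = 28935436/237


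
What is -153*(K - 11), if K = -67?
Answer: 11934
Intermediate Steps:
-153*(K - 11) = -153*(-67 - 11) = -153*(-78) = 11934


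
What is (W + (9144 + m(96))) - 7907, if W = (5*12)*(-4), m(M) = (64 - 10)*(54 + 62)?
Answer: 7261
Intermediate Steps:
m(M) = 6264 (m(M) = 54*116 = 6264)
W = -240 (W = 60*(-4) = -240)
(W + (9144 + m(96))) - 7907 = (-240 + (9144 + 6264)) - 7907 = (-240 + 15408) - 7907 = 15168 - 7907 = 7261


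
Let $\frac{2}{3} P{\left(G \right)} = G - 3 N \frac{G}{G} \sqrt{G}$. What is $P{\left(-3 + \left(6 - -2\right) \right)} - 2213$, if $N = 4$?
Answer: $-2213 - 90 \sqrt{5} \approx -2414.2$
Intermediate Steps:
$P{\left(G \right)} = - 18 G^{\frac{3}{2}}$ ($P{\left(G \right)} = \frac{3 G \left(-3\right) 4 \frac{G}{G} \sqrt{G}}{2} = \frac{3 G \left(\left(-12\right) 1\right) \sqrt{G}}{2} = \frac{3 G \left(-12\right) \sqrt{G}}{2} = \frac{3 - 12 G \sqrt{G}}{2} = \frac{3 \left(- 12 G^{\frac{3}{2}}\right)}{2} = - 18 G^{\frac{3}{2}}$)
$P{\left(-3 + \left(6 - -2\right) \right)} - 2213 = - 18 \left(-3 + \left(6 - -2\right)\right)^{\frac{3}{2}} - 2213 = - 18 \left(-3 + \left(6 + 2\right)\right)^{\frac{3}{2}} - 2213 = - 18 \left(-3 + 8\right)^{\frac{3}{2}} - 2213 = - 18 \cdot 5^{\frac{3}{2}} - 2213 = - 18 \cdot 5 \sqrt{5} - 2213 = - 90 \sqrt{5} - 2213 = -2213 - 90 \sqrt{5}$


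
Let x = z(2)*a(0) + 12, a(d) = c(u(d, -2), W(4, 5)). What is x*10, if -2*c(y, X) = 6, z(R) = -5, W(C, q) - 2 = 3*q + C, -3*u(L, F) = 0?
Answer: 270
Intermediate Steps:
u(L, F) = 0 (u(L, F) = -⅓*0 = 0)
W(C, q) = 2 + C + 3*q (W(C, q) = 2 + (3*q + C) = 2 + (C + 3*q) = 2 + C + 3*q)
c(y, X) = -3 (c(y, X) = -½*6 = -3)
a(d) = -3
x = 27 (x = -5*(-3) + 12 = 15 + 12 = 27)
x*10 = 27*10 = 270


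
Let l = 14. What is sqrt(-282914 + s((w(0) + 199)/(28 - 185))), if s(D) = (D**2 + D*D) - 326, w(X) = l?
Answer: I*sqrt(6981492022)/157 ≈ 532.2*I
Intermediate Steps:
w(X) = 14
s(D) = -326 + 2*D**2 (s(D) = (D**2 + D**2) - 326 = 2*D**2 - 326 = -326 + 2*D**2)
sqrt(-282914 + s((w(0) + 199)/(28 - 185))) = sqrt(-282914 + (-326 + 2*((14 + 199)/(28 - 185))**2)) = sqrt(-282914 + (-326 + 2*(213/(-157))**2)) = sqrt(-282914 + (-326 + 2*(213*(-1/157))**2)) = sqrt(-282914 + (-326 + 2*(-213/157)**2)) = sqrt(-282914 + (-326 + 2*(45369/24649))) = sqrt(-282914 + (-326 + 90738/24649)) = sqrt(-282914 - 7944836/24649) = sqrt(-6981492022/24649) = I*sqrt(6981492022)/157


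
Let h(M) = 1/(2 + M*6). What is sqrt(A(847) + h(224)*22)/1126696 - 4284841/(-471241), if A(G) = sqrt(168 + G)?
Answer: 4284841/471241 + sqrt(7403 + 452929*sqrt(1015))/758266408 ≈ 9.0927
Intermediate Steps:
h(M) = 1/(2 + 6*M)
sqrt(A(847) + h(224)*22)/1126696 - 4284841/(-471241) = sqrt(sqrt(168 + 847) + (1/(2*(1 + 3*224)))*22)/1126696 - 4284841/(-471241) = sqrt(sqrt(1015) + (1/(2*(1 + 672)))*22)*(1/1126696) - 4284841*(-1/471241) = sqrt(sqrt(1015) + ((1/2)/673)*22)*(1/1126696) + 4284841/471241 = sqrt(sqrt(1015) + ((1/2)*(1/673))*22)*(1/1126696) + 4284841/471241 = sqrt(sqrt(1015) + (1/1346)*22)*(1/1126696) + 4284841/471241 = sqrt(sqrt(1015) + 11/673)*(1/1126696) + 4284841/471241 = sqrt(11/673 + sqrt(1015))*(1/1126696) + 4284841/471241 = sqrt(11/673 + sqrt(1015))/1126696 + 4284841/471241 = 4284841/471241 + sqrt(11/673 + sqrt(1015))/1126696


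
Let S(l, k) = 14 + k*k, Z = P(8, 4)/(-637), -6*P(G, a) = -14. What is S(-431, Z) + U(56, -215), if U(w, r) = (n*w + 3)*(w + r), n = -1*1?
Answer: 629099290/74529 ≈ 8441.0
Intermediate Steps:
n = -1
U(w, r) = (3 - w)*(r + w) (U(w, r) = (-w + 3)*(w + r) = (3 - w)*(r + w))
P(G, a) = 7/3 (P(G, a) = -1/6*(-14) = 7/3)
Z = -1/273 (Z = (7/3)/(-637) = (7/3)*(-1/637) = -1/273 ≈ -0.0036630)
S(l, k) = 14 + k**2
S(-431, Z) + U(56, -215) = (14 + (-1/273)**2) + (-1*56**2 + 3*(-215) + 3*56 - 1*(-215)*56) = (14 + 1/74529) + (-1*3136 - 645 + 168 + 12040) = 1043407/74529 + (-3136 - 645 + 168 + 12040) = 1043407/74529 + 8427 = 629099290/74529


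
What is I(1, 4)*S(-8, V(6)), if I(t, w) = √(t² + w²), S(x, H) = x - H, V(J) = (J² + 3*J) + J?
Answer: -68*√17 ≈ -280.37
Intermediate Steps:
V(J) = J² + 4*J
I(1, 4)*S(-8, V(6)) = √(1² + 4²)*(-8 - 6*(4 + 6)) = √(1 + 16)*(-8 - 6*10) = √17*(-8 - 1*60) = √17*(-8 - 60) = √17*(-68) = -68*√17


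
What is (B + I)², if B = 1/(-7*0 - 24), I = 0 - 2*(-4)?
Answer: 36481/576 ≈ 63.335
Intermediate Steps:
I = 8 (I = 0 + 8 = 8)
B = -1/24 (B = 1/(0 - 24) = 1/(-24) = -1/24 ≈ -0.041667)
(B + I)² = (-1/24 + 8)² = (191/24)² = 36481/576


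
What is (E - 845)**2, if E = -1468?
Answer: 5349969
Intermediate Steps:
(E - 845)**2 = (-1468 - 845)**2 = (-2313)**2 = 5349969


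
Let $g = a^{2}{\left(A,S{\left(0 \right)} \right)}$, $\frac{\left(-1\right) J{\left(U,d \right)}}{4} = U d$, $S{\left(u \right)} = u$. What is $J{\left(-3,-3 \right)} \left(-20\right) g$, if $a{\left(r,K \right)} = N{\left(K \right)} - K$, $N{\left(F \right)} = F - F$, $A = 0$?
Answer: $0$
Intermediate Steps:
$N{\left(F \right)} = 0$
$a{\left(r,K \right)} = - K$ ($a{\left(r,K \right)} = 0 - K = - K$)
$J{\left(U,d \right)} = - 4 U d$
$g = 0$ ($g = \left(\left(-1\right) 0\right)^{2} = 0^{2} = 0$)
$J{\left(-3,-3 \right)} \left(-20\right) g = \left(-4\right) \left(-3\right) \left(-3\right) \left(-20\right) 0 = \left(-36\right) \left(-20\right) 0 = 720 \cdot 0 = 0$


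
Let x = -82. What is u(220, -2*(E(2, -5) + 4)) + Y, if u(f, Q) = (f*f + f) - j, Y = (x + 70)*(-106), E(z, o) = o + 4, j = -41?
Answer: 49933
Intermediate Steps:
E(z, o) = 4 + o
Y = 1272 (Y = (-82 + 70)*(-106) = -12*(-106) = 1272)
u(f, Q) = 41 + f + f² (u(f, Q) = (f*f + f) - 1*(-41) = (f² + f) + 41 = (f + f²) + 41 = 41 + f + f²)
u(220, -2*(E(2, -5) + 4)) + Y = (41 + 220 + 220²) + 1272 = (41 + 220 + 48400) + 1272 = 48661 + 1272 = 49933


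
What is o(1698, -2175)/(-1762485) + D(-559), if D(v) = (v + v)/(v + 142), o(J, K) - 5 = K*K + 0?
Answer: -147632/48997083 ≈ -0.0030131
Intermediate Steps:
o(J, K) = 5 + K² (o(J, K) = 5 + (K*K + 0) = 5 + (K² + 0) = 5 + K²)
D(v) = 2*v/(142 + v) (D(v) = (2*v)/(142 + v) = 2*v/(142 + v))
o(1698, -2175)/(-1762485) + D(-559) = (5 + (-2175)²)/(-1762485) + 2*(-559)/(142 - 559) = (5 + 4730625)*(-1/1762485) + 2*(-559)/(-417) = 4730630*(-1/1762485) + 2*(-559)*(-1/417) = -946126/352497 + 1118/417 = -147632/48997083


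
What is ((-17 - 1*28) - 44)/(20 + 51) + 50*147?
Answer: 521761/71 ≈ 7348.8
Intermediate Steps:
((-17 - 1*28) - 44)/(20 + 51) + 50*147 = ((-17 - 28) - 44)/71 + 7350 = (-45 - 44)*(1/71) + 7350 = -89*1/71 + 7350 = -89/71 + 7350 = 521761/71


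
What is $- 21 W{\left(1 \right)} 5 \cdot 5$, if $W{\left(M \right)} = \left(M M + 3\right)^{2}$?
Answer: $-8400$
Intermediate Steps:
$W{\left(M \right)} = \left(3 + M^{2}\right)^{2}$ ($W{\left(M \right)} = \left(M^{2} + 3\right)^{2} = \left(3 + M^{2}\right)^{2}$)
$- 21 W{\left(1 \right)} 5 \cdot 5 = - 21 \left(3 + 1^{2}\right)^{2} \cdot 5 \cdot 5 = - 21 \left(3 + 1\right)^{2} \cdot 25 = - 21 \cdot 4^{2} \cdot 25 = \left(-21\right) 16 \cdot 25 = \left(-336\right) 25 = -8400$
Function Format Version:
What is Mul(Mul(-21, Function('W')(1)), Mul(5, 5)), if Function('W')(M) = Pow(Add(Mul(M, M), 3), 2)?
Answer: -8400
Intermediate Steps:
Function('W')(M) = Pow(Add(3, Pow(M, 2)), 2) (Function('W')(M) = Pow(Add(Pow(M, 2), 3), 2) = Pow(Add(3, Pow(M, 2)), 2))
Mul(Mul(-21, Function('W')(1)), Mul(5, 5)) = Mul(Mul(-21, Pow(Add(3, Pow(1, 2)), 2)), Mul(5, 5)) = Mul(Mul(-21, Pow(Add(3, 1), 2)), 25) = Mul(Mul(-21, Pow(4, 2)), 25) = Mul(Mul(-21, 16), 25) = Mul(-336, 25) = -8400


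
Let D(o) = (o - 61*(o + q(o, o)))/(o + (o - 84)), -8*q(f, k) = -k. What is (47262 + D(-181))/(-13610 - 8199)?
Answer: -168532895/77814512 ≈ -2.1658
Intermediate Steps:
q(f, k) = k/8 (q(f, k) = -(-1)*k/8 = k/8)
D(o) = -541*o/(8*(-84 + 2*o)) (D(o) = (o - 61*(o + o/8))/(o + (o - 84)) = (o - 549*o/8)/(o + (-84 + o)) = (o - 549*o/8)/(-84 + 2*o) = (-541*o/8)/(-84 + 2*o) = -541*o/(8*(-84 + 2*o)))
(47262 + D(-181))/(-13610 - 8199) = (47262 - 541*(-181)/(-672 + 16*(-181)))/(-13610 - 8199) = (47262 - 541*(-181)/(-672 - 2896))/(-21809) = (47262 - 541*(-181)/(-3568))*(-1/21809) = (47262 - 541*(-181)*(-1/3568))*(-1/21809) = (47262 - 97921/3568)*(-1/21809) = (168532895/3568)*(-1/21809) = -168532895/77814512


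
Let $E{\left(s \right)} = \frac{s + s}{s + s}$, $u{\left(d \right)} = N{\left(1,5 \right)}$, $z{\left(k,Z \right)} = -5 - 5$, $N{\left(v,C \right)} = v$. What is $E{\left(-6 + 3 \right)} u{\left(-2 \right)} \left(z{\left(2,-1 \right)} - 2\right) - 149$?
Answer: $-161$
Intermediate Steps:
$z{\left(k,Z \right)} = -10$ ($z{\left(k,Z \right)} = -5 - 5 = -10$)
$u{\left(d \right)} = 1$
$E{\left(s \right)} = 1$ ($E{\left(s \right)} = \frac{2 s}{2 s} = 2 s \frac{1}{2 s} = 1$)
$E{\left(-6 + 3 \right)} u{\left(-2 \right)} \left(z{\left(2,-1 \right)} - 2\right) - 149 = 1 \cdot 1 \left(-10 - 2\right) - 149 = 1 \cdot 1 \left(-12\right) - 149 = 1 \left(-12\right) - 149 = -12 - 149 = -161$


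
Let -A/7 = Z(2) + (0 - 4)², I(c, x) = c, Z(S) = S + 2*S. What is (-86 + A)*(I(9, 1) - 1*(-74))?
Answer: -19920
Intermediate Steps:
Z(S) = 3*S
A = -154 (A = -7*(3*2 + (0 - 4)²) = -7*(6 + (-4)²) = -7*(6 + 16) = -7*22 = -154)
(-86 + A)*(I(9, 1) - 1*(-74)) = (-86 - 154)*(9 - 1*(-74)) = -240*(9 + 74) = -240*83 = -19920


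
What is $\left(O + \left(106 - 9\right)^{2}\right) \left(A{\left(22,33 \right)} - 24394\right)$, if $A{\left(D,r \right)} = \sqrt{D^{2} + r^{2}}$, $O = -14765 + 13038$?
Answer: $-187394708 + 84502 \sqrt{13} \approx -1.8709 \cdot 10^{8}$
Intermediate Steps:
$O = -1727$
$\left(O + \left(106 - 9\right)^{2}\right) \left(A{\left(22,33 \right)} - 24394\right) = \left(-1727 + \left(106 - 9\right)^{2}\right) \left(\sqrt{22^{2} + 33^{2}} - 24394\right) = \left(-1727 + 97^{2}\right) \left(\sqrt{484 + 1089} - 24394\right) = \left(-1727 + 9409\right) \left(\sqrt{1573} - 24394\right) = 7682 \left(11 \sqrt{13} - 24394\right) = 7682 \left(-24394 + 11 \sqrt{13}\right) = -187394708 + 84502 \sqrt{13}$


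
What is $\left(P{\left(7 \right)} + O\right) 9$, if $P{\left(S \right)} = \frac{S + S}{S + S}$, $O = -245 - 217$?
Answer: $-4149$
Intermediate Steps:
$O = -462$ ($O = -245 - 217 = -462$)
$P{\left(S \right)} = 1$ ($P{\left(S \right)} = \frac{2 S}{2 S} = 2 S \frac{1}{2 S} = 1$)
$\left(P{\left(7 \right)} + O\right) 9 = \left(1 - 462\right) 9 = \left(-461\right) 9 = -4149$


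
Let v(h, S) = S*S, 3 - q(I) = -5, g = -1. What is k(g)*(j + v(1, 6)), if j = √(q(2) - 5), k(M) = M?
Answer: -36 - √3 ≈ -37.732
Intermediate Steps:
q(I) = 8 (q(I) = 3 - 1*(-5) = 3 + 5 = 8)
v(h, S) = S²
j = √3 (j = √(8 - 5) = √3 ≈ 1.7320)
k(g)*(j + v(1, 6)) = -(√3 + 6²) = -(√3 + 36) = -(36 + √3) = -36 - √3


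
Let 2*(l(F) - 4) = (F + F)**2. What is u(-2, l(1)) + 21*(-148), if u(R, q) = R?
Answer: -3110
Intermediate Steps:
l(F) = 4 + 2*F**2 (l(F) = 4 + (F + F)**2/2 = 4 + (2*F)**2/2 = 4 + (4*F**2)/2 = 4 + 2*F**2)
u(-2, l(1)) + 21*(-148) = -2 + 21*(-148) = -2 - 3108 = -3110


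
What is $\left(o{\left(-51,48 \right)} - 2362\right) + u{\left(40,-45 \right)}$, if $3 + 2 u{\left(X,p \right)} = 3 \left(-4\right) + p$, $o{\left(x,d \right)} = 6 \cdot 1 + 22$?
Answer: $-2364$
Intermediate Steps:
$o{\left(x,d \right)} = 28$ ($o{\left(x,d \right)} = 6 + 22 = 28$)
$u{\left(X,p \right)} = - \frac{15}{2} + \frac{p}{2}$ ($u{\left(X,p \right)} = - \frac{3}{2} + \frac{3 \left(-4\right) + p}{2} = - \frac{3}{2} + \frac{-12 + p}{2} = - \frac{3}{2} + \left(-6 + \frac{p}{2}\right) = - \frac{15}{2} + \frac{p}{2}$)
$\left(o{\left(-51,48 \right)} - 2362\right) + u{\left(40,-45 \right)} = \left(28 - 2362\right) + \left(- \frac{15}{2} + \frac{1}{2} \left(-45\right)\right) = -2334 - 30 = -2364$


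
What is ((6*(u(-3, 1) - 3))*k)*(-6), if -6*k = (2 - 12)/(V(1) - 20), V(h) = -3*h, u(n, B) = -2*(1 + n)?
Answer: 60/23 ≈ 2.6087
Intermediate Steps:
u(n, B) = -2 - 2*n
k = -5/69 (k = -(2 - 12)/(6*(-3*1 - 20)) = -(-5)/(3*(-3 - 20)) = -(-5)/(3*(-23)) = -(-5)*(-1)/(3*23) = -⅙*10/23 = -5/69 ≈ -0.072464)
((6*(u(-3, 1) - 3))*k)*(-6) = ((6*((-2 - 2*(-3)) - 3))*(-5/69))*(-6) = ((6*((-2 + 6) - 3))*(-5/69))*(-6) = ((6*(4 - 3))*(-5/69))*(-6) = ((6*1)*(-5/69))*(-6) = (6*(-5/69))*(-6) = -10/23*(-6) = 60/23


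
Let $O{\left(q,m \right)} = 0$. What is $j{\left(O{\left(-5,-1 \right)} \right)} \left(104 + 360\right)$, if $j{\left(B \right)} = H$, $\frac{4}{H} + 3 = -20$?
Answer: $- \frac{1856}{23} \approx -80.696$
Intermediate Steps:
$H = - \frac{4}{23}$ ($H = \frac{4}{-3 - 20} = \frac{4}{-23} = 4 \left(- \frac{1}{23}\right) = - \frac{4}{23} \approx -0.17391$)
$j{\left(B \right)} = - \frac{4}{23}$
$j{\left(O{\left(-5,-1 \right)} \right)} \left(104 + 360\right) = - \frac{4 \left(104 + 360\right)}{23} = \left(- \frac{4}{23}\right) 464 = - \frac{1856}{23}$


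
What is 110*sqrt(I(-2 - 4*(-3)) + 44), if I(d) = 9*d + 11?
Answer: 110*sqrt(145) ≈ 1324.6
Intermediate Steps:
I(d) = 11 + 9*d
110*sqrt(I(-2 - 4*(-3)) + 44) = 110*sqrt((11 + 9*(-2 - 4*(-3))) + 44) = 110*sqrt((11 + 9*(-2 + 12)) + 44) = 110*sqrt((11 + 9*10) + 44) = 110*sqrt((11 + 90) + 44) = 110*sqrt(101 + 44) = 110*sqrt(145)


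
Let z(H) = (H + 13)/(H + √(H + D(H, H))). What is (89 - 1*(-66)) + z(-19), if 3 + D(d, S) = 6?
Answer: 58549/377 + 24*I/377 ≈ 155.3 + 0.063661*I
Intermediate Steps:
D(d, S) = 3 (D(d, S) = -3 + 6 = 3)
z(H) = (13 + H)/(H + √(3 + H)) (z(H) = (H + 13)/(H + √(H + 3)) = (13 + H)/(H + √(3 + H)))
(89 - 1*(-66)) + z(-19) = (89 - 1*(-66)) + (13 - 19)/(-19 + √(3 - 19)) = (89 + 66) - 6/(-19 + √(-16)) = 155 - 6/(-19 + 4*I) = 155 + ((-19 - 4*I)/377)*(-6) = 155 - 6*(-19 - 4*I)/377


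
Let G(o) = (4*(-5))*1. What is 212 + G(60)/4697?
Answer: 995744/4697 ≈ 212.00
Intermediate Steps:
G(o) = -20 (G(o) = -20*1 = -20)
212 + G(60)/4697 = 212 - 20/4697 = 995744/4697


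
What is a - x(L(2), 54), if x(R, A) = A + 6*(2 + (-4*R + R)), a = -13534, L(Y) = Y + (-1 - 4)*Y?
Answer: -13744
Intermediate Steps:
L(Y) = -4*Y (L(Y) = Y - 5*Y = -4*Y)
x(R, A) = 12 + A - 18*R (x(R, A) = A + 6*(2 - 3*R) = A + (12 - 18*R) = 12 + A - 18*R)
a - x(L(2), 54) = -13534 - (12 + 54 - (-72)*2) = -13534 - (12 + 54 - 18*(-8)) = -13534 - (12 + 54 + 144) = -13534 - 1*210 = -13534 - 210 = -13744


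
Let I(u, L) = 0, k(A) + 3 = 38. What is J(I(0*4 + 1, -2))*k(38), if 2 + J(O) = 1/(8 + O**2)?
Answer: -525/8 ≈ -65.625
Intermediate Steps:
k(A) = 35 (k(A) = -3 + 38 = 35)
J(O) = -2 + 1/(8 + O**2)
J(I(0*4 + 1, -2))*k(38) = ((-15 - 2*0**2)/(8 + 0**2))*35 = ((-15 - 2*0)/(8 + 0))*35 = ((-15 + 0)/8)*35 = ((1/8)*(-15))*35 = -15/8*35 = -525/8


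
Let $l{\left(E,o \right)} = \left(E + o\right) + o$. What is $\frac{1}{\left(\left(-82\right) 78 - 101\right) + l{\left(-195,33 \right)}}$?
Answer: $- \frac{1}{6626} \approx -0.00015092$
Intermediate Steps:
$l{\left(E,o \right)} = E + 2 o$
$\frac{1}{\left(\left(-82\right) 78 - 101\right) + l{\left(-195,33 \right)}} = \frac{1}{\left(\left(-82\right) 78 - 101\right) + \left(-195 + 2 \cdot 33\right)} = \frac{1}{\left(-6396 - 101\right) + \left(-195 + 66\right)} = \frac{1}{-6497 - 129} = \frac{1}{-6626} = - \frac{1}{6626}$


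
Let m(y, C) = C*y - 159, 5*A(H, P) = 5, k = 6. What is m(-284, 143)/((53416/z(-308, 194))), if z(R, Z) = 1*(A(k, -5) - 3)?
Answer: 40771/26708 ≈ 1.5265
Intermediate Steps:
A(H, P) = 1 (A(H, P) = (⅕)*5 = 1)
z(R, Z) = -2 (z(R, Z) = 1*(1 - 3) = 1*(-2) = -2)
m(y, C) = -159 + C*y
m(-284, 143)/((53416/z(-308, 194))) = (-159 + 143*(-284))/((53416/(-2))) = (-159 - 40612)/((53416*(-½))) = -40771/(-26708) = -40771*(-1/26708) = 40771/26708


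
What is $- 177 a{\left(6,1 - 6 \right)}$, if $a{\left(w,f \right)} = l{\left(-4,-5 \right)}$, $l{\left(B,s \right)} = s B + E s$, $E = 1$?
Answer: $-2655$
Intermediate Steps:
$l{\left(B,s \right)} = s + B s$ ($l{\left(B,s \right)} = s B + 1 s = B s + s = s + B s$)
$a{\left(w,f \right)} = 15$ ($a{\left(w,f \right)} = - 5 \left(1 - 4\right) = \left(-5\right) \left(-3\right) = 15$)
$- 177 a{\left(6,1 - 6 \right)} = \left(-177\right) 15 = -2655$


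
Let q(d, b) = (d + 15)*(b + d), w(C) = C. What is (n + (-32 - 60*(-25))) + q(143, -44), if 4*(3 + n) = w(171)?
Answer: 68599/4 ≈ 17150.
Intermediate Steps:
n = 159/4 (n = -3 + (¼)*171 = -3 + 171/4 = 159/4 ≈ 39.750)
q(d, b) = (15 + d)*(b + d)
(n + (-32 - 60*(-25))) + q(143, -44) = (159/4 + (-32 - 60*(-25))) + (143² + 15*(-44) + 15*143 - 44*143) = (159/4 + (-32 + 1500)) + (20449 - 660 + 2145 - 6292) = (159/4 + 1468) + 15642 = 6031/4 + 15642 = 68599/4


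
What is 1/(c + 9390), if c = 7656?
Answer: 1/17046 ≈ 5.8665e-5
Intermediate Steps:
1/(c + 9390) = 1/(7656 + 9390) = 1/17046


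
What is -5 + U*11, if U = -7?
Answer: -82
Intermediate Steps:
-5 + U*11 = -5 - 7*11 = -5 - 77 = -82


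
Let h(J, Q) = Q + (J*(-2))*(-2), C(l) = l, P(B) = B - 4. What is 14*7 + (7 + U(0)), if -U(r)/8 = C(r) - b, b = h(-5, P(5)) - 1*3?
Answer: -71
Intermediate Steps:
P(B) = -4 + B
h(J, Q) = Q + 4*J (h(J, Q) = Q - 2*J*(-2) = Q + 4*J)
b = -22 (b = ((-4 + 5) + 4*(-5)) - 1*3 = (1 - 20) - 3 = -19 - 3 = -22)
U(r) = -176 - 8*r (U(r) = -8*(r - 1*(-22)) = -8*(r + 22) = -8*(22 + r) = -176 - 8*r)
14*7 + (7 + U(0)) = 14*7 + (7 + (-176 - 8*0)) = 98 + (7 + (-176 + 0)) = 98 + (7 - 176) = 98 - 169 = -71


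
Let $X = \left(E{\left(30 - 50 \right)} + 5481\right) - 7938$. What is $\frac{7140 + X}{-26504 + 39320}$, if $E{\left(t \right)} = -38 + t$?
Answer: $\frac{4625}{12816} \approx 0.36088$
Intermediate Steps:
$X = -2515$ ($X = \left(\left(-38 + \left(30 - 50\right)\right) + 5481\right) - 7938 = \left(\left(-38 - 20\right) + 5481\right) - 7938 = \left(-58 + 5481\right) - 7938 = 5423 - 7938 = -2515$)
$\frac{7140 + X}{-26504 + 39320} = \frac{7140 - 2515}{-26504 + 39320} = \frac{4625}{12816}$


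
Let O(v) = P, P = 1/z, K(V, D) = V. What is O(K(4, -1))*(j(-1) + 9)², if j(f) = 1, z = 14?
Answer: 50/7 ≈ 7.1429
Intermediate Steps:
P = 1/14 ≈ 0.071429
O(v) = 1/14
O(K(4, -1))*(j(-1) + 9)² = (1 + 9)²/14 = (1/14)*10² = (1/14)*100 = 50/7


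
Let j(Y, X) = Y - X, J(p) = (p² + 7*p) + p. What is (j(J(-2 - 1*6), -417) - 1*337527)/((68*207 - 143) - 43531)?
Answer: 56185/4933 ≈ 11.390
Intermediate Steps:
J(p) = p² + 8*p
(j(J(-2 - 1*6), -417) - 1*337527)/((68*207 - 143) - 43531) = (((-2 - 1*6)*(8 + (-2 - 1*6)) - 1*(-417)) - 1*337527)/((68*207 - 143) - 43531) = (((-2 - 6)*(8 + (-2 - 6)) + 417) - 337527)/((14076 - 143) - 43531) = ((-8*(8 - 8) + 417) - 337527)/(13933 - 43531) = ((-8*0 + 417) - 337527)/(-29598) = ((0 + 417) - 337527)*(-1/29598) = (417 - 337527)*(-1/29598) = -337110*(-1/29598) = 56185/4933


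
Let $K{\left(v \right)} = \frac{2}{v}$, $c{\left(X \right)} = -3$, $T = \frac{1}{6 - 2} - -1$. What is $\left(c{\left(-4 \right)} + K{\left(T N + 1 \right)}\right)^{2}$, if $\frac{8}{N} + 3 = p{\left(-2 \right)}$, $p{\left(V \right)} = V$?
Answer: $25$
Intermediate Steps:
$N = - \frac{8}{5}$ ($N = \frac{8}{-3 - 2} = \frac{8}{-5} = 8 \left(- \frac{1}{5}\right) = - \frac{8}{5} \approx -1.6$)
$T = \frac{5}{4}$ ($T = \frac{1}{4} + 1 = \frac{5}{4} \approx 1.25$)
$\left(c{\left(-4 \right)} + K{\left(T N + 1 \right)}\right)^{2} = \left(-3 + \frac{2}{\frac{5}{4} \left(- \frac{8}{5}\right) + 1}\right)^{2} = \left(-3 + \frac{2}{-2 + 1}\right)^{2} = \left(-3 + \frac{2}{-1}\right)^{2} = \left(-3 + 2 \left(-1\right)\right)^{2} = \left(-3 - 2\right)^{2} = \left(-5\right)^{2} = 25$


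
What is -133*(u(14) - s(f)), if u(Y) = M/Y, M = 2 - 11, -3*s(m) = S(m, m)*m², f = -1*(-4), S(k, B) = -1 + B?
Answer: -4085/2 ≈ -2042.5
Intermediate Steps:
f = 4
s(m) = -m²*(-1 + m)/3 (s(m) = -(-1 + m)*m²/3 = -m²*(-1 + m)/3)
M = -9
u(Y) = -9/Y
-133*(u(14) - s(f)) = -133*(-9/14 - 4²*(1 - 1*4)/3) = -133*(-9*1/14 - 16*(1 - 4)/3) = -133*(-9/14 - 16*(-3)/3) = -133*(-9/14 - 1*(-16)) = -133*(-9/14 + 16) = -133*215/14 = -4085/2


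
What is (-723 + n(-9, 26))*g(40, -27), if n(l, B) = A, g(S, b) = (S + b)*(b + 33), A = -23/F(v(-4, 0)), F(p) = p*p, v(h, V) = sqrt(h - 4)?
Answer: -224679/4 ≈ -56170.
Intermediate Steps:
v(h, V) = sqrt(-4 + h)
F(p) = p**2
A = 23/8 (A = -23/(-4 - 4) = -23/((sqrt(-8))**2) = -23/((2*I*sqrt(2))**2) = -23/(-8) = -23*(-1/8) = 23/8 ≈ 2.8750)
g(S, b) = (33 + b)*(S + b) (g(S, b) = (S + b)*(33 + b) = (33 + b)*(S + b))
n(l, B) = 23/8
(-723 + n(-9, 26))*g(40, -27) = (-723 + 23/8)*((-27)**2 + 33*40 + 33*(-27) + 40*(-27)) = -5761*(729 + 1320 - 891 - 1080)/8 = -5761/8*78 = -224679/4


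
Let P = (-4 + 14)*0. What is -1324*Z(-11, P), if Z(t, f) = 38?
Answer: -50312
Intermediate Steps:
P = 0 (P = 10*0 = 0)
-1324*Z(-11, P) = -1324*38 = -50312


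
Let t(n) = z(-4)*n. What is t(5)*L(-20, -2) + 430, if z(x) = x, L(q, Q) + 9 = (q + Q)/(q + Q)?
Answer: 590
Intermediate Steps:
L(q, Q) = -8 (L(q, Q) = -9 + (q + Q)/(q + Q) = -9 + (Q + q)/(Q + q) = -9 + 1 = -8)
t(n) = -4*n
t(5)*L(-20, -2) + 430 = -4*5*(-8) + 430 = -20*(-8) + 430 = 160 + 430 = 590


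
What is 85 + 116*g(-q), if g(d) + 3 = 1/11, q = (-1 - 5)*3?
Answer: -2777/11 ≈ -252.45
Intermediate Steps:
q = -18 (q = -6*3 = -18)
g(d) = -32/11 (g(d) = -3 + 1/11 = -32/11)
85 + 116*g(-q) = 85 + 116*(-32/11) = 85 - 3712/11 = -2777/11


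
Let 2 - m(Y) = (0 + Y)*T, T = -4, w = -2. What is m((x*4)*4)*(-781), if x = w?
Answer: 98406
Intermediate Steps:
x = -2
m(Y) = 2 + 4*Y (m(Y) = 2 - (0 + Y)*(-4) = 2 - Y*(-4) = 2 - (-4)*Y = 2 + 4*Y)
m((x*4)*4)*(-781) = (2 + 4*(-2*4*4))*(-781) = (2 + 4*(-8*4))*(-781) = (2 + 4*(-32))*(-781) = (2 - 128)*(-781) = -126*(-781) = 98406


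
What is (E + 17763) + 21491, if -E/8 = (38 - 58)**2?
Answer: 36054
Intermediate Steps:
E = -3200 (E = -8*(38 - 58)**2 = -8*(-20)**2 = -8*400 = -3200)
(E + 17763) + 21491 = (-3200 + 17763) + 21491 = 14563 + 21491 = 36054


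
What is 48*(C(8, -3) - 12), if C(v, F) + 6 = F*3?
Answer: -1296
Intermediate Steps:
C(v, F) = -6 + 3*F (C(v, F) = -6 + F*3 = -6 + 3*F)
48*(C(8, -3) - 12) = 48*((-6 + 3*(-3)) - 12) = 48*((-6 - 9) - 12) = 48*(-15 - 12) = 48*(-27) = -1296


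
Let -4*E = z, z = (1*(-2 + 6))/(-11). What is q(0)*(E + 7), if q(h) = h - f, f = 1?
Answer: -78/11 ≈ -7.0909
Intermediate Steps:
q(h) = -1 + h (q(h) = h - 1*1 = h - 1 = -1 + h)
z = -4/11 (z = (1*4)*(-1/11) = 4*(-1/11) = -4/11 ≈ -0.36364)
E = 1/11 (E = -1/4*(-4/11) = 1/11 ≈ 0.090909)
q(0)*(E + 7) = (-1 + 0)*(1/11 + 7) = -1*78/11 = -78/11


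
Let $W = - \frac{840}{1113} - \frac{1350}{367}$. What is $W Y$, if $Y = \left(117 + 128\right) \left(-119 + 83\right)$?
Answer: $\frac{760548600}{19451} \approx 39101.0$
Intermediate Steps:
$Y = -8820$ ($Y = 245 \left(-36\right) = -8820$)
$W = - \frac{86230}{19451}$ ($W = \left(-840\right) \frac{1}{1113} - \frac{1350}{367} = - \frac{40}{53} - \frac{1350}{367} = - \frac{86230}{19451} \approx -4.4332$)
$W Y = \left(- \frac{86230}{19451}\right) \left(-8820\right) = \frac{760548600}{19451}$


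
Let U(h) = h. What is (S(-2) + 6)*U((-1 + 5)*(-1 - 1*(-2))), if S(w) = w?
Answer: 16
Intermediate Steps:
(S(-2) + 6)*U((-1 + 5)*(-1 - 1*(-2))) = (-2 + 6)*((-1 + 5)*(-1 - 1*(-2))) = 4*(4*(-1 + 2)) = 4*(4*1) = 4*4 = 16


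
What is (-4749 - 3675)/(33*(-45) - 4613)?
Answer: 4212/3049 ≈ 1.3814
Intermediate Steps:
(-4749 - 3675)/(33*(-45) - 4613) = -8424/(-1485 - 4613) = -8424/(-6098) = -8424*(-1/6098) = 4212/3049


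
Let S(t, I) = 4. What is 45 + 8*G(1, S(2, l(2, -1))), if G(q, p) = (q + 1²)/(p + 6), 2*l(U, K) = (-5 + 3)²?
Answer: 233/5 ≈ 46.600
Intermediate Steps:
l(U, K) = 2 (l(U, K) = (-5 + 3)²/2 = (½)*(-2)² = (½)*4 = 2)
G(q, p) = (1 + q)/(6 + p) (G(q, p) = (q + 1)/(6 + p) = (1 + q)/(6 + p))
45 + 8*G(1, S(2, l(2, -1))) = 45 + 8*((1 + 1)/(6 + 4)) = 45 + 8*(2/10) = 45 + 8*((⅒)*2) = 45 + 8*(⅕) = 45 + 8/5 = 233/5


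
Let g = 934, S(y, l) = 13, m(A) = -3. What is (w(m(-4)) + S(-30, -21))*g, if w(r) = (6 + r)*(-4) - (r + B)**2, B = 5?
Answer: -2802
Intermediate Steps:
w(r) = -24 - (5 + r)**2 - 4*r (w(r) = (6 + r)*(-4) - (r + 5)**2 = (-24 - 4*r) - (5 + r)**2 = -24 - (5 + r)**2 - 4*r)
(w(m(-4)) + S(-30, -21))*g = ((-49 - 1*(-3)**2 - 14*(-3)) + 13)*934 = ((-49 - 1*9 + 42) + 13)*934 = ((-49 - 9 + 42) + 13)*934 = (-16 + 13)*934 = -3*934 = -2802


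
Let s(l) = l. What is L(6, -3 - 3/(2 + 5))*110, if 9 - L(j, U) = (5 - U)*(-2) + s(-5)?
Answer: 23760/7 ≈ 3394.3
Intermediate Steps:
L(j, U) = 24 - 2*U (L(j, U) = 9 - ((5 - U)*(-2) - 5) = 9 - ((-10 + 2*U) - 5) = 9 - (-15 + 2*U) = 9 + (15 - 2*U) = 24 - 2*U)
L(6, -3 - 3/(2 + 5))*110 = (24 - 2*(-3 - 3/(2 + 5)))*110 = (24 - 2*(-3 - 3/7))*110 = (24 - 2*(-24/7))*110 = (24 + 48/7)*110 = (216/7)*110 = 23760/7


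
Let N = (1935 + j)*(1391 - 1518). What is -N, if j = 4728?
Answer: 846201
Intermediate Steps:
N = -846201 (N = (1935 + 4728)*(1391 - 1518) = 6663*(-127) = -846201)
-N = -1*(-846201) = 846201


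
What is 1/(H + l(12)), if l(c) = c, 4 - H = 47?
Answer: -1/31 ≈ -0.032258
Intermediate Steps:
H = -43 (H = 4 - 1*47 = 4 - 47 = -43)
1/(H + l(12)) = 1/(-43 + 12) = 1/(-31) = -1/31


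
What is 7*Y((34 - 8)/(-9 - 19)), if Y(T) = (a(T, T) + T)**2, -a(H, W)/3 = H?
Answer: 169/7 ≈ 24.143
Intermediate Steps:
a(H, W) = -3*H
Y(T) = 4*T**2 (Y(T) = (-3*T + T)**2 = (-2*T)**2 = 4*T**2)
7*Y((34 - 8)/(-9 - 19)) = 7*(4*((34 - 8)/(-9 - 19))**2) = 7*(4*(26/(-28))**2) = 7*(4*(26*(-1/28))**2) = 7*(4*(-13/14)**2) = 7*(4*(169/196)) = 7*(169/49) = 169/7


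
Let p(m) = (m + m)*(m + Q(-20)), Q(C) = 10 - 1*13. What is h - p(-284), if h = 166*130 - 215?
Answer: -141651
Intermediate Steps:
Q(C) = -3 (Q(C) = 10 - 13 = -3)
p(m) = 2*m*(-3 + m) (p(m) = (m + m)*(m - 3) = (2*m)*(-3 + m) = 2*m*(-3 + m))
h = 21365 (h = 21580 - 215 = 21365)
h - p(-284) = 21365 - 2*(-284)*(-3 - 284) = 21365 - 2*(-284)*(-287) = 21365 - 1*163016 = 21365 - 163016 = -141651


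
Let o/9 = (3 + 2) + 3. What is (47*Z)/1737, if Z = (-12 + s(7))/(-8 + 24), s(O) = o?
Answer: 235/2316 ≈ 0.10147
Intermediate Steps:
o = 72 (o = 9*((3 + 2) + 3) = 9*(5 + 3) = 9*8 = 72)
s(O) = 72
Z = 15/4 (Z = (-12 + 72)/(-8 + 24) = 60/16 = 60*(1/16) = 15/4 ≈ 3.7500)
(47*Z)/1737 = (47*(15/4))/1737 = (705/4)*(1/1737) = 235/2316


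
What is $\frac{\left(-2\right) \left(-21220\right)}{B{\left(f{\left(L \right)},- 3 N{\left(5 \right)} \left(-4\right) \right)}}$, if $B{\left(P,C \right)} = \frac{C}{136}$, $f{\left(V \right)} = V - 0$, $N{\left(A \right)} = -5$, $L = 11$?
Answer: $- \frac{288592}{3} \approx -96197.0$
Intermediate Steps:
$f{\left(V \right)} = V$ ($f{\left(V \right)} = V + 0 = V$)
$B{\left(P,C \right)} = \frac{C}{136}$ ($B{\left(P,C \right)} = C \frac{1}{136} = \frac{C}{136}$)
$\frac{\left(-2\right) \left(-21220\right)}{B{\left(f{\left(L \right)},- 3 N{\left(5 \right)} \left(-4\right) \right)}} = \frac{\left(-2\right) \left(-21220\right)}{\frac{1}{136} \left(-3\right) \left(-5\right) \left(-4\right)} = \frac{42440}{\frac{1}{136} \cdot 15 \left(-4\right)} = \frac{42440}{\frac{1}{136} \left(-60\right)} = \frac{42440}{- \frac{15}{34}} = 42440 \left(- \frac{34}{15}\right) = - \frac{288592}{3}$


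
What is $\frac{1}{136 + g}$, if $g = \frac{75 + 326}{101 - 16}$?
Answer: $\frac{85}{11961} \approx 0.0071064$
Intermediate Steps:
$g = \frac{401}{85} \approx 4.7176$
$\frac{1}{136 + g} = \frac{1}{136 + \frac{401}{85}} = \frac{1}{\frac{11961}{85}} = \frac{85}{11961}$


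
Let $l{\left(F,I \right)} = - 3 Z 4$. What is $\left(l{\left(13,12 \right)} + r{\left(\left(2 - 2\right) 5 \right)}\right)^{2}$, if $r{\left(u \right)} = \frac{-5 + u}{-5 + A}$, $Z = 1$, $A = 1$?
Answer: $\frac{1849}{16} \approx 115.56$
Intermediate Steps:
$r{\left(u \right)} = \frac{5}{4} - \frac{u}{4}$ ($r{\left(u \right)} = \frac{-5 + u}{-5 + 1} = \frac{-5 + u}{-4} = \left(-5 + u\right) \left(- \frac{1}{4}\right) = \frac{5}{4} - \frac{u}{4}$)
$l{\left(F,I \right)} = -12$ ($l{\left(F,I \right)} = \left(-3\right) 1 \cdot 4 = \left(-3\right) 4 = -12$)
$\left(l{\left(13,12 \right)} + r{\left(\left(2 - 2\right) 5 \right)}\right)^{2} = \left(-12 + \left(\frac{5}{4} - \frac{\left(2 - 2\right) 5}{4}\right)\right)^{2} = \left(-12 + \left(\frac{5}{4} - \frac{0 \cdot 5}{4}\right)\right)^{2} = \left(-12 + \left(\frac{5}{4} - 0\right)\right)^{2} = \left(-12 + \left(\frac{5}{4} + 0\right)\right)^{2} = \left(-12 + \frac{5}{4}\right)^{2} = \left(- \frac{43}{4}\right)^{2} = \frac{1849}{16}$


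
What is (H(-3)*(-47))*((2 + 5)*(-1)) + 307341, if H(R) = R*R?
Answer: 310302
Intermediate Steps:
H(R) = R²
(H(-3)*(-47))*((2 + 5)*(-1)) + 307341 = ((-3)²*(-47))*((2 + 5)*(-1)) + 307341 = (9*(-47))*(7*(-1)) + 307341 = -423*(-7) + 307341 = 2961 + 307341 = 310302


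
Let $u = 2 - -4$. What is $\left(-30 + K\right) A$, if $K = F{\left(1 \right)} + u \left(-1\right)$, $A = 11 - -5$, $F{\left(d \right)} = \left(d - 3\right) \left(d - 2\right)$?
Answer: $-544$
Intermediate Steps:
$u = 6$ ($u = 2 + 4 = 6$)
$F{\left(d \right)} = \left(-3 + d\right) \left(-2 + d\right)$
$A = 16$ ($A = 11 + 5 = 16$)
$K = -4$ ($K = \left(6 + 1^{2} - 5\right) + 6 \left(-1\right) = \left(6 + 1 - 5\right) - 6 = 2 - 6 = -4$)
$\left(-30 + K\right) A = \left(-30 - 4\right) 16 = \left(-34\right) 16 = -544$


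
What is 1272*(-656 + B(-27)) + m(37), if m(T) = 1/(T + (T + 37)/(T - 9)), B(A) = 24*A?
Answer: -920571826/555 ≈ -1.6587e+6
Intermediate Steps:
m(T) = 1/(T + (37 + T)/(-9 + T))
1272*(-656 + B(-27)) + m(37) = 1272*(-656 + 24*(-27)) + (-9 + 37)/(37 + 37² - 8*37) = 1272*(-656 - 648) + 28/(37 + 1369 - 296) = 1272*(-1304) + 28/1110 = -1658688 + (1/1110)*28 = -1658688 + 14/555 = -920571826/555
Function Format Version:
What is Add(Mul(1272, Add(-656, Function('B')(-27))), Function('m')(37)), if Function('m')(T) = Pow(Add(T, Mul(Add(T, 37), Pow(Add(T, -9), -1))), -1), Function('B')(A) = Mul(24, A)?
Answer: Rational(-920571826, 555) ≈ -1.6587e+6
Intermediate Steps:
Function('m')(T) = Pow(Add(T, Mul(Pow(Add(-9, T), -1), Add(37, T))), -1) (Function('m')(T) = Pow(Add(T, Mul(Add(37, T), Pow(Add(-9, T), -1))), -1) = Pow(Add(T, Mul(Pow(Add(-9, T), -1), Add(37, T))), -1))
Add(Mul(1272, Add(-656, Function('B')(-27))), Function('m')(37)) = Add(Mul(1272, Add(-656, Mul(24, -27))), Mul(Pow(Add(37, Pow(37, 2), Mul(-8, 37)), -1), Add(-9, 37))) = Add(Mul(1272, Add(-656, -648)), Mul(Pow(Add(37, 1369, -296), -1), 28)) = Add(Mul(1272, -1304), Mul(Pow(1110, -1), 28)) = Add(-1658688, Mul(Rational(1, 1110), 28)) = Add(-1658688, Rational(14, 555)) = Rational(-920571826, 555)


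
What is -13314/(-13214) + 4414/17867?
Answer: 148103917/118047269 ≈ 1.2546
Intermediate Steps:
-13314/(-13214) + 4414/17867 = -13314*(-1/13214) + 4414*(1/17867) = 6657/6607 + 4414/17867 = 148103917/118047269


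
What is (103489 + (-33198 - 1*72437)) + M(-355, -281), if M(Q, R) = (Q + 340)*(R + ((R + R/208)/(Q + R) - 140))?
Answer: 183542579/44096 ≈ 4162.3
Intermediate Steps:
M(Q, R) = (340 + Q)*(-140 + R + 209*R/(208*(Q + R))) (M(Q, R) = (340 + Q)*(R + ((R + R*(1/208))/(Q + R) - 140)) = (340 + Q)*(R + ((R + R/208)/(Q + R) - 140)) = (340 + Q)*(R + ((209*R/208)/(Q + R) - 140)) = (340 + Q)*(R + (209*R/(208*(Q + R)) - 140)) = (340 + Q)*(R + (-140 + 209*R/(208*(Q + R)))) = (340 + Q)*(-140 + R + 209*R/(208*(Q + R))))
(103489 + (-33198 - 1*72437)) + M(-355, -281) = (103489 + (-33198 - 1*72437)) + (-47600*(-355) - 140*(-355)**2 + 340*(-281)**2 - 2457435/52*(-281) - 355*(-281)**2 - 281*(-355)**2 + (41809/208)*(-355)*(-281))/(-355 - 281) = (103489 + (-33198 - 72437)) + (16898000 - 140*126025 + 340*78961 + 690539235/52 - 355*78961 - 281*126025 + 4170656795/208)/(-636) = (103489 - 105635) - (16898000 - 17643500 + 26846740 + 690539235/52 - 28031155 - 35413025 + 4170656795/208)/636 = -2146 - 1/636*(-834517785/208) = -2146 + 278172595/44096 = 183542579/44096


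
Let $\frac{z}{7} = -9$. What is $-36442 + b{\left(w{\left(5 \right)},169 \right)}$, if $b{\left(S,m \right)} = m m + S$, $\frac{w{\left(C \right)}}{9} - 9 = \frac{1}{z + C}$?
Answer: $- \frac{452409}{58} \approx -7800.2$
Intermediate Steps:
$z = -63$ ($z = 7 \left(-9\right) = -63$)
$w{\left(C \right)} = 81 + \frac{9}{-63 + C}$
$b{\left(S,m \right)} = S + m^{2}$ ($b{\left(S,m \right)} = m^{2} + S = S + m^{2}$)
$-36442 + b{\left(w{\left(5 \right)},169 \right)} = -36442 + \left(\frac{9 \left(-566 + 9 \cdot 5\right)}{-63 + 5} + 169^{2}\right) = -36442 + \left(\frac{9 \left(-566 + 45\right)}{-58} + 28561\right) = -36442 + \left(9 \left(- \frac{1}{58}\right) \left(-521\right) + 28561\right) = -36442 + \left(\frac{4689}{58} + 28561\right) = -36442 + \frac{1661227}{58} = - \frac{452409}{58}$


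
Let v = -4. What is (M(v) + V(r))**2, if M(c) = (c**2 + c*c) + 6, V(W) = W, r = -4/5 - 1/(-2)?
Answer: 142129/100 ≈ 1421.3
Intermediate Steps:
r = -3/10 (r = -4*1/5 - 1*(-1/2) = -4/5 + 1/2 = -3/10 ≈ -0.30000)
M(c) = 6 + 2*c**2 (M(c) = (c**2 + c**2) + 6 = 2*c**2 + 6 = 6 + 2*c**2)
(M(v) + V(r))**2 = ((6 + 2*(-4)**2) - 3/10)**2 = ((6 + 2*16) - 3/10)**2 = ((6 + 32) - 3/10)**2 = (38 - 3/10)**2 = (377/10)**2 = 142129/100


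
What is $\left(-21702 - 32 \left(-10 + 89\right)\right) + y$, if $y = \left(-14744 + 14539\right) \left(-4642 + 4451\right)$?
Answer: $14925$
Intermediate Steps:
$y = 39155$ ($y = \left(-205\right) \left(-191\right) = 39155$)
$\left(-21702 - 32 \left(-10 + 89\right)\right) + y = \left(-21702 - 32 \left(-10 + 89\right)\right) + 39155 = \left(-21702 - 2528\right) + 39155 = -24230 + 39155 = 14925$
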